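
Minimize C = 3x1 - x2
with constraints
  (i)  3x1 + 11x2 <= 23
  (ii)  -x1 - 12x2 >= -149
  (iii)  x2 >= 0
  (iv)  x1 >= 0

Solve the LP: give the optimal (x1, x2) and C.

x1 = 0, x2 = 23/11, minimum C = -23/11

Vertices and C = 3x1 - x2:
  (23/3, 0) → C = 23
  (0, 23/11) → C = -23/11
  (0, 0) → C = 0

The optimum lies where 3x1 + 11x2 = 23 and x1 = 0.
Solving simultaneously gives x1 = 0, x2 = 23/11.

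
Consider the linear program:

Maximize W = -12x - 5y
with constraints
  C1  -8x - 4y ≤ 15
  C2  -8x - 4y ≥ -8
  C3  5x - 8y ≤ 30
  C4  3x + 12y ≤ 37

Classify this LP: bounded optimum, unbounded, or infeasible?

Vertices and W = -12x - 5y:
  (0, -15/4) → W = 75/4
  (-82/21, 341/84) → W = 2231/84
  (46/21, -50/21) → W = -302/21
  (-13/21, 68/21) → W = -184/21
The feasible region has finitely many vertices and no improving ray; the maximum is 2231/84 at (-82/21, 341/84).

bounded optimum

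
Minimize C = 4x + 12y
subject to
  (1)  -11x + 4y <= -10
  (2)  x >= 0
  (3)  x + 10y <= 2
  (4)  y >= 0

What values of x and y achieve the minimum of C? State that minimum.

x = 10/11, y = 0, minimum C = 40/11

Corner points and C = 4x + 12y:
  (18/19, 2/19) → C = 96/19
  (10/11, 0) → C = 40/11
  (2, 0) → C = 8

The optimum lies where -11x + 4y = -10 and y = 0.
Solving simultaneously gives x = 10/11, y = 0.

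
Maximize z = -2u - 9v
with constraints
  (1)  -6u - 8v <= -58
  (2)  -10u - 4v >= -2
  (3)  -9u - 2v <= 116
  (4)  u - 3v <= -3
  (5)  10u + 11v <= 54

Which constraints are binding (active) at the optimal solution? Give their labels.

Corner points and z = -2u - 9v:
  (-87/5, 203/10) → z = -1479/10
  (-103/7, 128/7) → z = -946/7
  (-1384/79, 1646/79) → z = -12046/79

The maximum is at (-103/7, 128/7). Substituting into each constraint, equality holds for (1) and (5); the remaining constraints have slack.

(1) and (5)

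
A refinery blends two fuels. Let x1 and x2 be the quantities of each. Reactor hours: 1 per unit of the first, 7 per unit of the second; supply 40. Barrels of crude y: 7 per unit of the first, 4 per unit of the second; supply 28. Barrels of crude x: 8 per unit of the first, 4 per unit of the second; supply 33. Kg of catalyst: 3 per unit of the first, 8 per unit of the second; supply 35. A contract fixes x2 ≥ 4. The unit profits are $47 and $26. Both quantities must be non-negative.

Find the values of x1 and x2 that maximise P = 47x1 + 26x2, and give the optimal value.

Vertices and P = 47x1 + 26x2:
  (0, 35/8) → P = 455/4
  (0, 4) → P = 104
  (1, 4) → P = 151

The binding constraints are 3x1 + 8x2 = 35 and x2 = 4.
Solving simultaneously gives x1 = 1, x2 = 4.

x1 = 1, x2 = 4, maximum P = 151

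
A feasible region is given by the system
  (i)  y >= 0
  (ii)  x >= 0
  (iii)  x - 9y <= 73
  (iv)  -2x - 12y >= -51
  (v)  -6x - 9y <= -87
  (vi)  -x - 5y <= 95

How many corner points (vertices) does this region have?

3

Intersecting each pair of boundary lines and keeping only the points that satisfy every inequality leaves:
  (51/2, 0)
  (29/2, 0)
  (65/6, 22/9)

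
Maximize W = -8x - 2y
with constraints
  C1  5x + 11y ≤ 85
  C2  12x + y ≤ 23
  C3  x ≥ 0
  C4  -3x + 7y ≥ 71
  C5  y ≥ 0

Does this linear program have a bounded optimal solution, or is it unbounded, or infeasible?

infeasible

The boundaries 5x + 11y = 85 and 12x + y = 23 meet at (168/127, 905/127), but that point violates -3x + 7y ≥ 71. Every candidate vertex is excluded by some other constraint, so the feasible region is empty.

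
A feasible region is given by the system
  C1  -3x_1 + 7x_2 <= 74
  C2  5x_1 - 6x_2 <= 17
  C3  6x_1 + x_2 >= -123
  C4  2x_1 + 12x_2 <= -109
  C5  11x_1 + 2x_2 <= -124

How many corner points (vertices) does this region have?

4

The feasible vertices (each the meet of two boundaries and inside every other half-plane) are:
  (-721/41, -717/41)
  (-355/38, -807/76)
  (-1367/70, -204/35)
  (-635/64, -951/128)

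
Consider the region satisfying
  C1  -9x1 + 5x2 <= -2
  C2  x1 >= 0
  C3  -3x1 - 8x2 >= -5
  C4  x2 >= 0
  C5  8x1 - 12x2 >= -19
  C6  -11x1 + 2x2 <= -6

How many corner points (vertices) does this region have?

Of the 15 pairwise boundary intersections, those satisfying every inequality are:
  (5/3, 0)
  (29/47, 37/94)
  (6/11, 0)

3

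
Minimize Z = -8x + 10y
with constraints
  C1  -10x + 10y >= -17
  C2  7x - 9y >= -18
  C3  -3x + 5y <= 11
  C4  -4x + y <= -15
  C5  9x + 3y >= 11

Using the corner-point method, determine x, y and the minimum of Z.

x = 133/30, y = 41/15, minimum Z = -122/15

The binding constraints are -10x + 10y = -17 and -4x + y = -15.
Solving simultaneously gives x = 133/30, y = 41/15.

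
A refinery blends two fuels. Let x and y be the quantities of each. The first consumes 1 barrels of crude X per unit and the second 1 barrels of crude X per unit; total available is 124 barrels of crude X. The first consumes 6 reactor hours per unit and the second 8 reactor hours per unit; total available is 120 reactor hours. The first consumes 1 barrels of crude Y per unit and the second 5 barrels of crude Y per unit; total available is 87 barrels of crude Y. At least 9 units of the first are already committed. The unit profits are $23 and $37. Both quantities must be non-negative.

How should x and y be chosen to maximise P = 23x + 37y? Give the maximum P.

Extreme points and P = 23x + 37y:
  (20, 0) → P = 460
  (9, 0) → P = 207
  (9, 33/4) → P = 2049/4

x = 9, y = 33/4, maximum P = 2049/4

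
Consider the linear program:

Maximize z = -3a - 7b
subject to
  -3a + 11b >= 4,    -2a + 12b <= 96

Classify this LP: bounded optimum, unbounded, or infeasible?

unbounded

From the feasible point (72, 20), moving in the direction (-11, -3) keeps every constraint satisfied while z increases without bound.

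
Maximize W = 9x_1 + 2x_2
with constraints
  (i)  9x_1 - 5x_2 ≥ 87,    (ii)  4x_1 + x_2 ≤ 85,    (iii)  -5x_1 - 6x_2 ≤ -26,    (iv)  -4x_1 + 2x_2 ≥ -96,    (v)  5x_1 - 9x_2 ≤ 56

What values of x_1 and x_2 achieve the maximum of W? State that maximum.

x_1 = 821/41, x_2 = 201/41, maximum W = 7791/41

Feasible corners and W = 9x_1 + 2x_2:
  (512/29, 417/29) → W = 5442/29
  (503/56, -69/56) → W = 627/8
  (821/41, 201/41) → W = 7791/41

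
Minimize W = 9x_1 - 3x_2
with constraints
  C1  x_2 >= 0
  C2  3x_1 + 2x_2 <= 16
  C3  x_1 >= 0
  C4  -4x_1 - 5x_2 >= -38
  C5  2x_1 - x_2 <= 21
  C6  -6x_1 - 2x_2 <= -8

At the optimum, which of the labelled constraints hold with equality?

Extreme points and W = 9x_1 - 3x_2:
  (16/3, 0) → W = 48
  (4/3, 0) → W = 12
  (4/7, 50/7) → W = -114/7
  (0, 38/5) → W = -114/5
  (0, 4) → W = -12

The minimum is at (0, 38/5). Substituting into each constraint, equality holds for C3 and C4; the remaining constraints have slack.

C3 and C4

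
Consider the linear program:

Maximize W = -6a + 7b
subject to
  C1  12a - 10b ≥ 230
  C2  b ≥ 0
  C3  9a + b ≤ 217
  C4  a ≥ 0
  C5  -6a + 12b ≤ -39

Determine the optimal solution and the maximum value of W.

a = 400/17, b = 89/17, maximum W = -1777/17

Corner points and W = -6a + 7b:
  (115/6, 0) → W = -115
  (400/17, 89/17) → W = -1777/17
  (217/9, 0) → W = -434/3

The binding constraints are 12a - 10b = 230 and 9a + b = 217.
Solving simultaneously gives a = 400/17, b = 89/17.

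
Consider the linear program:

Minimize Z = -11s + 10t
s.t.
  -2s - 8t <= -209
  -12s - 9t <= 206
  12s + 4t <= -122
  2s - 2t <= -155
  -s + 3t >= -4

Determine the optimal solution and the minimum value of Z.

s = -27, t = 101/2, minimum Z = 802

Corner points and Z = -11s + 10t:
  (-3529/78, 1460/39) → Z = 22673/26
  (-411/10, 182/5) → Z = 8161/10
  (-27, 101/2) → Z = 802
The feasible region is unbounded (it extends along (-1, 3), (-3, 4)), but Z strictly increases along every unbounded feasible direction, so there is no improving ray and the minimum is attained at a vertex.

The binding constraints are 12s + 4t = -122 and 2s - 2t = -155.
Solving simultaneously gives s = -27, t = 101/2.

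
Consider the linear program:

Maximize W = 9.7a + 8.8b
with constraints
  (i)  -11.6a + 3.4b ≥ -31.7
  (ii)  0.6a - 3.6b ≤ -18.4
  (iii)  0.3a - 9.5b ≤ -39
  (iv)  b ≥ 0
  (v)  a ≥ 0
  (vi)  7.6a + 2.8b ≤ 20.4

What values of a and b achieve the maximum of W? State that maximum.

a = 0, b = 51/7, maximum W = 2244/35

The binding constraints are a = 0 and 7.6a + 2.8b = 20.4.
Solving simultaneously gives a = 0, b = 51/7.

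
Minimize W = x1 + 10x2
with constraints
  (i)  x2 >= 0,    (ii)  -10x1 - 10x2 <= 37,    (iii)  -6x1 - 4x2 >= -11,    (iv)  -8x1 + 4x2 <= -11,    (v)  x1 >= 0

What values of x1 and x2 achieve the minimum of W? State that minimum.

x1 = 11/8, x2 = 0, minimum W = 11/8

Extreme points and W = x1 + 10x2:
  (11/6, 0) → W = 11/6
  (11/8, 0) → W = 11/8
  (11/7, 11/28) → W = 11/2

At the optimal vertex, x2 = 0 and -8x1 + 4x2 = -11.
Solving simultaneously gives x1 = 11/8, x2 = 0.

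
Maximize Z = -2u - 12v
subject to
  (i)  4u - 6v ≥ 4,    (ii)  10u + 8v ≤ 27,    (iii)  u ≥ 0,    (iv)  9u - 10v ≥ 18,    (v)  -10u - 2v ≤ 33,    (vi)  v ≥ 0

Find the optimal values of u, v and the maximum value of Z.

Vertices and Z = -2u - 12v:
  (207/86, 63/172) → Z = -396/43
  (27/10, 0) → Z = -27/5
  (2, 0) → Z = -4

u = 2, v = 0, maximum Z = -4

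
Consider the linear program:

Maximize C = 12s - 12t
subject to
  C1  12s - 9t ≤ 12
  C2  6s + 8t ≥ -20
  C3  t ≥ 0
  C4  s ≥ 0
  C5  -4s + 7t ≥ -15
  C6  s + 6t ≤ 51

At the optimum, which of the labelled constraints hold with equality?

C1 and C3

Vertices and C = 12s - 12t:
  (1, 0) → C = 12
  (59/9, 200/27) → C = -92/9
  (0, 0) → C = 0
  (0, 17/2) → C = -102

The maximum is at (1, 0). Substituting into each constraint, equality holds for C1 and C3; the remaining constraints have slack.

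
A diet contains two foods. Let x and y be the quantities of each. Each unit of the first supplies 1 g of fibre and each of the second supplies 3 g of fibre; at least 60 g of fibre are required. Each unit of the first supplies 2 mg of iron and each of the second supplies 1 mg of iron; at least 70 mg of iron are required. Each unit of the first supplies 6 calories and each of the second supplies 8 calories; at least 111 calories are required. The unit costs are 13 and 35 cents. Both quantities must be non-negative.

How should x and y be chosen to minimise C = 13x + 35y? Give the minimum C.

x = 30, y = 10, minimum C = 740

Corner points and C = 13x + 35y:
  (0, 70) → C = 2450
  (60, 0) → C = 780
  (30, 10) → C = 740
The feasible region is unbounded (it extends along (0, 1), (1, 0)), but C strictly increases along every unbounded feasible direction, so there is no improving ray and the minimum is attained at a vertex.

The binding constraints are x + 3y = 60 and 2x + y = 70.
Solving simultaneously gives x = 30, y = 10.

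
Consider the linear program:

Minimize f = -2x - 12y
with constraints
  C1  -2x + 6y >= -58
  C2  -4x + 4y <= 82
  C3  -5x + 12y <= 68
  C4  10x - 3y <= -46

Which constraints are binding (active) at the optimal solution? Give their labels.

Vertices and f = -2x - 12y:
  (-181/4, -99/4) → f = 775/2
  (-25/3, -112/9) → f = 166
  (-178/7, -69/14) → f = 110
  (-116/35, 30/7) → f = -224/5

The minimum is at (-116/35, 30/7). Substituting into each constraint, equality holds for C3 and C4; the remaining constraints have slack.

C3 and C4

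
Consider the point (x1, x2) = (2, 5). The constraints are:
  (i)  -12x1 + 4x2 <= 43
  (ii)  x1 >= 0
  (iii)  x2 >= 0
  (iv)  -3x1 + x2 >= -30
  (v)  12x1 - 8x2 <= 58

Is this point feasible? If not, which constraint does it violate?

(i): -4 ≤ 43 ✓
(ii): 2 ≥ 0 ✓
(iii): 5 ≥ 0 ✓
(iv): -1 ≥ -30 ✓
(v): -16 ≤ 58 ✓

feasible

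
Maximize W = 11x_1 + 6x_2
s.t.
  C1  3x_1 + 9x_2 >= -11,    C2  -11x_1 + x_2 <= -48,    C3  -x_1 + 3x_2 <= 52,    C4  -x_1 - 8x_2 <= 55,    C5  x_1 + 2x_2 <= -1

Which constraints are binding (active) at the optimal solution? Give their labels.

Vertices and W = 11x_1 + 6x_2:
  (421/102, -265/102) → W = 3041/102
  (13/3, -8/3) → W = 95/3
  (95/23, -59/23) → W = 691/23

The maximum is at (13/3, -8/3). Substituting into each constraint, equality holds for C1 and C5; the remaining constraints have slack.

C1 and C5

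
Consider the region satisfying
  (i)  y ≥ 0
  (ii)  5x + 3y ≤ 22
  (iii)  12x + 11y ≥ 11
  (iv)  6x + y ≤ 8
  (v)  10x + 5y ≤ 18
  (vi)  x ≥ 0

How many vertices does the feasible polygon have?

5

Of the 15 pairwise boundary intersections, those satisfying every inequality are:
  (11/12, 0)
  (4/3, 0)
  (0, 1)
  (11/10, 7/5)
  (0, 18/5)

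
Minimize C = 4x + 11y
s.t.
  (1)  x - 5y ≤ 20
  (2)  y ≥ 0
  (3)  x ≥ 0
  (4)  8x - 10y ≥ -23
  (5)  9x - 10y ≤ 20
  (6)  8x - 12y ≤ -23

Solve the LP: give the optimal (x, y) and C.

The optimum lies where x = 0 and 8x - 12y = -23.
Solving simultaneously gives x = 0, y = 23/12.

x = 0, y = 23/12, minimum C = 253/12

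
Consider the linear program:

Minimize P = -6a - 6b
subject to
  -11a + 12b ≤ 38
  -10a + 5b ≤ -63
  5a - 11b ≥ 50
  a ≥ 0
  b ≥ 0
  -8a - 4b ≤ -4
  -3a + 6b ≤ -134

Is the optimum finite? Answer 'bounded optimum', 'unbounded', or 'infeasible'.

From the feasible point (1174/3, 520/3), moving in the direction (11, 5) keeps every constraint satisfied while P decreases without bound.

unbounded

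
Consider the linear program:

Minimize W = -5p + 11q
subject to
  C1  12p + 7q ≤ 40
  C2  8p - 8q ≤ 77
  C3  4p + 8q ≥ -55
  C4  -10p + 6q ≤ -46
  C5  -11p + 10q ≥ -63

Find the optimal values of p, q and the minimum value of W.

p = 41/17, q = -62/17, minimum W = -887/17

Corner points and W = -5p + 11q:
  (281/71, -76/71) → W = -2241/71
  (841/197, -316/197) → W = -7681/197
  (41/17, -62/17) → W = -887/17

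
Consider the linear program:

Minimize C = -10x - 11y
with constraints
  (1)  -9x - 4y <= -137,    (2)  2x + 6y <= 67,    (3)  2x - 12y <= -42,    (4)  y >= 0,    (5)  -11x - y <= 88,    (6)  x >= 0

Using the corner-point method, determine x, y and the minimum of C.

Extreme points and C = -10x - 11y:
  (277/23, 329/46) → C = -9159/46
  (369/29, 163/29) → C = -5483/29
  (46/3, 109/18) → C = -3959/18

The binding constraints are 2x + 6y = 67 and 2x - 12y = -42.
Solving simultaneously gives x = 46/3, y = 109/18.

x = 46/3, y = 109/18, minimum C = -3959/18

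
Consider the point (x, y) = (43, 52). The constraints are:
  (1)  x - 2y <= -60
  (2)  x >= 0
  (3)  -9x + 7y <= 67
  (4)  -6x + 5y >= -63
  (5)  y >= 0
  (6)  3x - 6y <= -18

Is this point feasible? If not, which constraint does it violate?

feasible

(1): -61 ≤ -60 ✓
(2): 43 ≥ 0 ✓
(3): -23 ≤ 67 ✓
(4): 2 ≥ -63 ✓
(5): 52 ≥ 0 ✓
(6): -183 ≤ -18 ✓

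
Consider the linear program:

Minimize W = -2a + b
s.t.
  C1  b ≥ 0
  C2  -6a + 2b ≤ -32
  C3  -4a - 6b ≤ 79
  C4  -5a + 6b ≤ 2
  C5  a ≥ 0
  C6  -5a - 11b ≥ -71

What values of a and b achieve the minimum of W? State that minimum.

a = 71/5, b = 0, minimum W = -142/5

Vertices and W = -2a + b:
  (16/3, 0) → W = -32/3
  (71/5, 0) → W = -142/5
  (13/2, 7/2) → W = -19/2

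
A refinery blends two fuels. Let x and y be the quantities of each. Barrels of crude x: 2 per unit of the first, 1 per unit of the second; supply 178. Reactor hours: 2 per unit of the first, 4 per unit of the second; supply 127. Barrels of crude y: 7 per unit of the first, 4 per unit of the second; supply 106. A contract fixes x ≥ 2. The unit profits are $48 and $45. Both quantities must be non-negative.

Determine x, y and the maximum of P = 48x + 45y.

Corner points and P = 48x + 45y:
  (106/7, 0) → P = 5088/7
  (2, 0) → P = 96
  (2, 23) → P = 1131

x = 2, y = 23, maximum P = 1131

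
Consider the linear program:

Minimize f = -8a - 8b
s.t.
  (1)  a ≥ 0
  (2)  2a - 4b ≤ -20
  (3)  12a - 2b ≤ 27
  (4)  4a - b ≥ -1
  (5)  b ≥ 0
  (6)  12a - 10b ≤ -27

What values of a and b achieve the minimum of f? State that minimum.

a = 29/4, b = 30, minimum f = -298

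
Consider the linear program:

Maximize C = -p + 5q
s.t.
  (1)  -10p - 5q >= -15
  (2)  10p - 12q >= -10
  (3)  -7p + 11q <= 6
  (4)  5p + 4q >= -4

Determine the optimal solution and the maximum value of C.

p = 27/29, q = 33/29, maximum C = 138/29

Vertices and C = -p + 5q:
  (27/29, 33/29) → C = 138/29
  (16/3, -23/3) → C = -131/3
  (-68/83, 2/83) → C = 78/83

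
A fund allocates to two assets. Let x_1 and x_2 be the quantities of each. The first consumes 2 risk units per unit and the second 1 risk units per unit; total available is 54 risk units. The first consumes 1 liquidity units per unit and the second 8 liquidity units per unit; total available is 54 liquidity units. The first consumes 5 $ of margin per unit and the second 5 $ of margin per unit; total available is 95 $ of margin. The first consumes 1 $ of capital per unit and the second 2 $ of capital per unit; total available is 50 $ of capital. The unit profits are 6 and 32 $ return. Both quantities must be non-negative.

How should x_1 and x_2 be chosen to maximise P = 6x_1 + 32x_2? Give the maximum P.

x_1 = 14, x_2 = 5, maximum P = 244

At the optimal vertex, x_1 + 8x_2 = 54 and 5x_1 + 5x_2 = 95.
Solving simultaneously gives x_1 = 14, x_2 = 5.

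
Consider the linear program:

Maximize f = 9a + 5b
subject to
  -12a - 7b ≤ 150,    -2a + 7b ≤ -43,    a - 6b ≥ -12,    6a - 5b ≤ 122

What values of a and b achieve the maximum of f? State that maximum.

a = 639/32, b = -7/16, maximum f = 5681/32

Vertices and f = 9a + 5b:
  (-107/14, -408/49) → f = -10821/98
  (52/51, -394/17) → f = -1814/17
  (639/32, -7/16) → f = 5681/32

The binding constraints are -2a + 7b = -43 and 6a - 5b = 122.
Solving simultaneously gives a = 639/32, b = -7/16.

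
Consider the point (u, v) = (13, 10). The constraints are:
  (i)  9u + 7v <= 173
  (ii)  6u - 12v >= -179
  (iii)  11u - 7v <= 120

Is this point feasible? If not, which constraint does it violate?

not feasible — violates (i)

Constraint (i): 9u + 7v = 187, which is not ≤ 173. All other constraints are satisfied.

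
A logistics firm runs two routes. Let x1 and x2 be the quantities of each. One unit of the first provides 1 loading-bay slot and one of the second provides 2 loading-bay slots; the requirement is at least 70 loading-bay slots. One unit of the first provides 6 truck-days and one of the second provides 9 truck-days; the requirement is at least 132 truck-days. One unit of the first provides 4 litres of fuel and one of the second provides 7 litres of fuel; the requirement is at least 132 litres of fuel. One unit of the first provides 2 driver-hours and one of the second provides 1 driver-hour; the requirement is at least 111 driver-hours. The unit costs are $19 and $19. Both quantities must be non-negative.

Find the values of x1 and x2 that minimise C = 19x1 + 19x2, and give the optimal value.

x1 = 152/3, x2 = 29/3, minimum C = 3439/3

The feasible region is unbounded (it extends along (0, 1), (1, 0)), but C strictly increases along every unbounded feasible direction, so there is no improving ray and the minimum is attained at a vertex.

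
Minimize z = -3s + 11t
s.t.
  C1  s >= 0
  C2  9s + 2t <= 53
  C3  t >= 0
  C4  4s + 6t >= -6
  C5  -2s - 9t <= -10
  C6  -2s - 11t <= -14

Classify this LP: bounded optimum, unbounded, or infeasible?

Feasible corners and z = -3s + 11t:
  (0, 53/2) → z = 583/2
  (0, 14/11) → z = 14
  (111/19, 4/19) → z = -289/19
The feasible region has finitely many vertices and no improving ray; the minimum is -289/19 at (111/19, 4/19).

bounded optimum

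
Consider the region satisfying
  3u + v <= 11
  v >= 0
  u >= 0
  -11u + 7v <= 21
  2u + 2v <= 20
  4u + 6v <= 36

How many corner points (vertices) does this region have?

5

Of the 15 pairwise boundary intersections, those satisfying every inequality are:
  (11/3, 0)
  (15/7, 32/7)
  (0, 0)
  (0, 3)
  (63/47, 240/47)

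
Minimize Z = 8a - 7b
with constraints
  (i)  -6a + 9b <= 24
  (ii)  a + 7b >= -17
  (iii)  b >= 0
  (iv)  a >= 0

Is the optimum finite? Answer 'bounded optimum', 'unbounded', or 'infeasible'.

Vertices and Z = 8a - 7b:
  (0, 8/3) → Z = -56/3
  (0, 0) → Z = 0
The feasible region has finitely many vertices and no improving ray; the minimum is -56/3 at (0, 8/3).

bounded optimum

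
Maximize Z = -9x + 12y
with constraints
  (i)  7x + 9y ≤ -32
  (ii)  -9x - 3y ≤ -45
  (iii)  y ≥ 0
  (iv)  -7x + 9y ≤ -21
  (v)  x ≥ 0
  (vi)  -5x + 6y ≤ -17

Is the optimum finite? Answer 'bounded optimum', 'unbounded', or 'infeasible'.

infeasible

The boundaries 7x + 9y = -32 and -9x - 3y = -45 meet at (167/20, -201/20), but that point violates y ≥ 0. Every candidate vertex is excluded by some other constraint, so the feasible region is empty.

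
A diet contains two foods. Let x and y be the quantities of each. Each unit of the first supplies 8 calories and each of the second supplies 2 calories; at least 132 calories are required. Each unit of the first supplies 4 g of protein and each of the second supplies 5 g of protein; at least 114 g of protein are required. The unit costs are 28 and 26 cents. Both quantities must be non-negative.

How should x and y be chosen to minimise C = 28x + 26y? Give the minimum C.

x = 27/2, y = 12, minimum C = 690

Vertices and C = 28x + 26y:
  (0, 66) → C = 1716
  (57/2, 0) → C = 798
  (27/2, 12) → C = 690
The feasible region is unbounded (it extends along (0, 1), (1, 0)), but C strictly increases along every unbounded feasible direction, so there is no improving ray and the minimum is attained at a vertex.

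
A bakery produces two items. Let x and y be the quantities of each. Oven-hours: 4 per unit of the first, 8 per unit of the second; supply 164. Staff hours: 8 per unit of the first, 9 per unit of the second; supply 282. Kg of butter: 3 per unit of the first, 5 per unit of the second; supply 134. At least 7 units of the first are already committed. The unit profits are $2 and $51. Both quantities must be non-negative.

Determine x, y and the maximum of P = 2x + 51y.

Vertices and P = 2x + 51y:
  (141/4, 0) → P = 141/2
  (7, 0) → P = 14
  (195/7, 46/7) → P = 2736/7
  (7, 17) → P = 881

x = 7, y = 17, maximum P = 881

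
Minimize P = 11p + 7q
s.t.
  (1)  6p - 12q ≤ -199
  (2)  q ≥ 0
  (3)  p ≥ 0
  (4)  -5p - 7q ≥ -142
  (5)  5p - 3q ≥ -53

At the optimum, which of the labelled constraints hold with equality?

Corner points and P = 11p + 7q:
  (0, 199/12) → P = 1393/12
  (311/102, 1847/102) → P = 2725/17
  (0, 53/3) → P = 371/3
  (11/10, 39/2) → P = 743/5

The minimum is at (0, 199/12). Substituting into each constraint, equality holds for (1) and (3); the remaining constraints have slack.

(1) and (3)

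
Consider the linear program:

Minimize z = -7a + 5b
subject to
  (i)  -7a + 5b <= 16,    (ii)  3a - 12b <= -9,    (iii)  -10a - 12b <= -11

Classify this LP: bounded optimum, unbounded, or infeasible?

unbounded

From the feasible point (-137/134, 237/134), moving in the direction (12, 3) keeps every constraint satisfied while z decreases without bound.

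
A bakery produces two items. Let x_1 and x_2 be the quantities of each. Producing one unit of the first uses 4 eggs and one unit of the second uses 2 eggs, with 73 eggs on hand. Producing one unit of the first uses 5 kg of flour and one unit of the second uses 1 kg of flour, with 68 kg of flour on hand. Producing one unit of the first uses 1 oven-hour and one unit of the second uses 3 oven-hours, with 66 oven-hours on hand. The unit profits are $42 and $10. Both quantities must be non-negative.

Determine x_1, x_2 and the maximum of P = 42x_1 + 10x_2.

Vertices and P = 42x_1 + 10x_2:
  (0, 0) → P = 0
  (0, 22) → P = 220
  (68/5, 0) → P = 2856/5
  (21/2, 31/2) → P = 596
  (87/10, 191/10) → P = 2782/5

x_1 = 21/2, x_2 = 31/2, maximum P = 596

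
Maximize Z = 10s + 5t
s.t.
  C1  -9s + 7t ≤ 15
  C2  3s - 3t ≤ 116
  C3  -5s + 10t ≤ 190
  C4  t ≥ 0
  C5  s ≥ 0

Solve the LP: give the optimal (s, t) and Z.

s = 346/3, t = 230/3, maximum Z = 4610/3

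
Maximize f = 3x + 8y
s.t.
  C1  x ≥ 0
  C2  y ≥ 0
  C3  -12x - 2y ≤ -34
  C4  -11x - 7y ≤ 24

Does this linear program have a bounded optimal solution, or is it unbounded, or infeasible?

From the feasible point (0, 17), moving in the direction (0, 1) keeps every constraint satisfied while f increases without bound.

unbounded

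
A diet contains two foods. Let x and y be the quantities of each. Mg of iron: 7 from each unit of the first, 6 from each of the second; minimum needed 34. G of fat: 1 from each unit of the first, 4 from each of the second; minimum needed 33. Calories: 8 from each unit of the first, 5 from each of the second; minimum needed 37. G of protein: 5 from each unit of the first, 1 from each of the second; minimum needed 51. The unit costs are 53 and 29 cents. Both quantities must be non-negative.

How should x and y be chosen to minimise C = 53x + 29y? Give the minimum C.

x = 9, y = 6, minimum C = 651

Extreme points and C = 53x + 29y:
  (0, 51) → C = 1479
  (33, 0) → C = 1749
  (9, 6) → C = 651
The feasible region is unbounded (it extends along (0, 1), (1, 0)), but C strictly increases along every unbounded feasible direction, so there is no improving ray and the minimum is attained at a vertex.

At the optimal vertex, x + 4y = 33 and 5x + y = 51.
Solving simultaneously gives x = 9, y = 6.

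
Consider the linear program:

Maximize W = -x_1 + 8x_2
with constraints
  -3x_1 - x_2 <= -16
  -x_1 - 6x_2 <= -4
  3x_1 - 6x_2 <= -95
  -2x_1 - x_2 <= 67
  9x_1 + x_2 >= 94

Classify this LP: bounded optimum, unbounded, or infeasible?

From the feasible point (469/57, 379/19), moving in the direction (-1, 9) keeps every constraint satisfied while W increases without bound.

unbounded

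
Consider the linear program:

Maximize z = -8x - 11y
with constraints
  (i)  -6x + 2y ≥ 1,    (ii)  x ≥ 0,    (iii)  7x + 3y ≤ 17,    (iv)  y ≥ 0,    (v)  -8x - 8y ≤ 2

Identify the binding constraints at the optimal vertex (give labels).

Vertices and z = -8x - 11y:
  (0, 1/2) → z = -11/2
  (31/32, 109/32) → z = -1447/32
  (0, 17/3) → z = -187/3

The maximum is at (0, 1/2). Substituting into each constraint, equality holds for (i) and (ii); the remaining constraints have slack.

(i) and (ii)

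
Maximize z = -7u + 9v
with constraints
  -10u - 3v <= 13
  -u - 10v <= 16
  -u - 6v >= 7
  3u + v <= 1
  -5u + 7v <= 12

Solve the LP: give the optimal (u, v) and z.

Extreme points and z = -7u + 9v:
  (-82/97, -147/97) → z = -749/97
  (-1, -1) → z = -2
  (26/29, -49/29) → z = -623/29
  (13/17, -22/17) → z = -17

The binding constraints are -10u - 3v = 13 and -u - 6v = 7.
Solving simultaneously gives u = -1, v = -1.

u = -1, v = -1, maximum z = -2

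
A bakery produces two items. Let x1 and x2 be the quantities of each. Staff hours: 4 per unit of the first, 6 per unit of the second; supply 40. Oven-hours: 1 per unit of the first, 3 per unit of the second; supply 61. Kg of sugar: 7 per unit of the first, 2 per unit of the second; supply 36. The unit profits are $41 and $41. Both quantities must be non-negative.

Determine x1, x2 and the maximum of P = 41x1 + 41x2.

x1 = 4, x2 = 4, maximum P = 328

Feasible corners and P = 41x1 + 41x2:
  (0, 0) → P = 0
  (0, 20/3) → P = 820/3
  (36/7, 0) → P = 1476/7
  (4, 4) → P = 328

At the optimal vertex, 4x1 + 6x2 = 40 and 7x1 + 2x2 = 36.
Solving simultaneously gives x1 = 4, x2 = 4.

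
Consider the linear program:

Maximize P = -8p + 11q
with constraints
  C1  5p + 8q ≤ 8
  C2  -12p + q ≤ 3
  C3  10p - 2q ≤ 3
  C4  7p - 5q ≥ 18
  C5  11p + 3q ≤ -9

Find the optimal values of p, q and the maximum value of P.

p = -7/12, q = -53/12, maximum P = -527/12

Feasible corners and P = -8p + 11q:
  (-9/14, -33/7) → P = -327/7
  (-33/53, -237/53) → P = -2343/53
  (-7/12, -53/12) → P = -527/12

The optimum lies where 10p - 2q = 3 and 7p - 5q = 18.
Solving simultaneously gives p = -7/12, q = -53/12.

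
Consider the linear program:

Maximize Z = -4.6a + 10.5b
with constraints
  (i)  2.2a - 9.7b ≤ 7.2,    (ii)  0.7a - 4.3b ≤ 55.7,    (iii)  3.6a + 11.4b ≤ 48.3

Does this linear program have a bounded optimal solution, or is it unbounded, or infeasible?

From the feasible point (-50933/267, -11750/267), moving in the direction (-4.3, -0.7) keeps every constraint satisfied while Z increases without bound.

unbounded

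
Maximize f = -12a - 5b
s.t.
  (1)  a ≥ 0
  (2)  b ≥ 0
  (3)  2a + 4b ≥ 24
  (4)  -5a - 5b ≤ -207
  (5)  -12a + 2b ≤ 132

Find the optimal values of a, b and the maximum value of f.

Corner points and f = -12a - 5b:
  (0, 207/5) → f = -207
  (0, 66) → f = -330
  (207/5, 0) → f = -2484/5
The feasible region is unbounded (it extends along (1, 6), (1, 0)), but f strictly decreases along every unbounded feasible direction, so there is no improving ray and the maximum is attained at a vertex.

a = 0, b = 207/5, maximum f = -207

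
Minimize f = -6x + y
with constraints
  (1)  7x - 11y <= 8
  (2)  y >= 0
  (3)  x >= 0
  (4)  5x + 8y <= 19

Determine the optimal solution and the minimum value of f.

Feasible corners and f = -6x + y:
  (8/7, 0) → f = -48/7
  (91/37, 31/37) → f = -515/37
  (0, 0) → f = 0
  (0, 19/8) → f = 19/8

x = 91/37, y = 31/37, minimum f = -515/37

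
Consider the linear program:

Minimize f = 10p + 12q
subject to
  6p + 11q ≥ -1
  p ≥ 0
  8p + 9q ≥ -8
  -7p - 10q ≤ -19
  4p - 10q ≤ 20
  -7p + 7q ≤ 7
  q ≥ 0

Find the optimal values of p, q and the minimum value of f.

Vertices and f = 10p + 12q:
  (9/17, 26/17) → f = 402/17
  (19/7, 0) → f = 190/7
  (5, 0) → f = 50
The feasible region is unbounded (it extends along (1, 1), (5, 2)), but f strictly increases along every unbounded feasible direction, so there is no improving ray and the minimum is attained at a vertex.

p = 9/17, q = 26/17, minimum f = 402/17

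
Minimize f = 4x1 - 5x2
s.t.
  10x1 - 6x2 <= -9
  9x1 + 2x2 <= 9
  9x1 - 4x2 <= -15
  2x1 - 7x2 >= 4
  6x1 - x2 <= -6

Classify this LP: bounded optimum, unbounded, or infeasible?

unbounded

From the feasible point (-27/7, -69/14), moving in the direction (-7, -2) keeps every constraint satisfied while f decreases without bound.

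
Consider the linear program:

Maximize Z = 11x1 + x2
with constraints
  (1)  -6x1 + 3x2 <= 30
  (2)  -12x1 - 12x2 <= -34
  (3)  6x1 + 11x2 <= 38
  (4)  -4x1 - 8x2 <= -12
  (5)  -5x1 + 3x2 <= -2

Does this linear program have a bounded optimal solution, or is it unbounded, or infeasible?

bounded optimum

Corner points and Z = 11x1 + x2:
  (8/3, 1/6) → Z = 59/2
  (21/16, 73/48) → Z = 383/24
  (43, -20) → Z = 453
  (136/73, 178/73) → Z = 1674/73
The feasible region has finitely many vertices and no improving ray; the maximum is 453 at (43, -20).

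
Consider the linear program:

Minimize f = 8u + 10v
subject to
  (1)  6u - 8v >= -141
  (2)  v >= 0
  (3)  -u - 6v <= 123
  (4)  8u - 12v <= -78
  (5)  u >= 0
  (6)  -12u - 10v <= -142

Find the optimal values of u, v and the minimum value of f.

The feasible region is unbounded (it extends along (4, 3), (3, 2)), but f strictly increases along every unbounded feasible direction, so there is no improving ray and the minimum is attained at a vertex.

u = 33/8, v = 37/4, minimum f = 251/2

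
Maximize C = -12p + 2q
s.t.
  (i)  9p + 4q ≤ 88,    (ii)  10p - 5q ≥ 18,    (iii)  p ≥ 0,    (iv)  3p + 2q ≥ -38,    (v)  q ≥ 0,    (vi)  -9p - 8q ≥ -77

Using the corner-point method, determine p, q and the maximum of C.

p = 9/5, q = 0, maximum C = -108/5

At the optimal vertex, 10p - 5q = 18 and q = 0.
Solving simultaneously gives p = 9/5, q = 0.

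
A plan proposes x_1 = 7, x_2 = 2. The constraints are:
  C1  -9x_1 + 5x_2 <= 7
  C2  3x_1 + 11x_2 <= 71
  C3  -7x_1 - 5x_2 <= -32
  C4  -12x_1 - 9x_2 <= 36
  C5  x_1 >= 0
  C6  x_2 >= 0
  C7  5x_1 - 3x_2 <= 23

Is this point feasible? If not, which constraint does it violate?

Constraint C7: 5x_1 - 3x_2 = 29, which is not ≤ 23. All other constraints are satisfied.

not feasible — violates C7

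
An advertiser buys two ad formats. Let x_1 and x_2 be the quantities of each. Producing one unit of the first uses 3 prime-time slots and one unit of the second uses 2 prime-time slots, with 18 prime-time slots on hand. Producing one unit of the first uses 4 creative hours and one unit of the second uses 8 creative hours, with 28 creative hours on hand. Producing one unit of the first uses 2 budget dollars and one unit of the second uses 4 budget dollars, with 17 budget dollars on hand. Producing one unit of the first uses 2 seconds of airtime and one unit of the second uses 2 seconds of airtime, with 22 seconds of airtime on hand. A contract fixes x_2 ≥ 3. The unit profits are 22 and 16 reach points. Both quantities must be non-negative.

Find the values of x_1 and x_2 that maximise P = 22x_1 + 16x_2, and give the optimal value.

Corner points and P = 22x_1 + 16x_2:
  (0, 7/2) → P = 56
  (0, 3) → P = 48
  (1, 3) → P = 70

x_1 = 1, x_2 = 3, maximum P = 70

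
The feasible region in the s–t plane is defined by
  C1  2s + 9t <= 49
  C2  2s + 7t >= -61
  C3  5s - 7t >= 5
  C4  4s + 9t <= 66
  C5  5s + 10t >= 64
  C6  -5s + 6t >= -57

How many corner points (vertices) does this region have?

Of the 15 pairwise boundary intersections, those satisfying every inequality are:
  (388/59, 235/59)
  (17/2, 32/9)
  (498/85, 59/17)
  (303/23, 34/23)
  (477/40, 7/16)

5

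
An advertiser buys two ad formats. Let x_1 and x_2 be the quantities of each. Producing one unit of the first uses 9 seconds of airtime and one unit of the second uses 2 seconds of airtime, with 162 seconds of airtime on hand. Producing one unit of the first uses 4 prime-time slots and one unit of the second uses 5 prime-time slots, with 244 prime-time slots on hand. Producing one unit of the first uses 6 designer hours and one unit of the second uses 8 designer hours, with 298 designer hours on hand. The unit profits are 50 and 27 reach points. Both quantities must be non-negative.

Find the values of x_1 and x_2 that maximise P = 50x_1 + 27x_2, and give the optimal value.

x_1 = 35/3, x_2 = 57/2, maximum P = 8117/6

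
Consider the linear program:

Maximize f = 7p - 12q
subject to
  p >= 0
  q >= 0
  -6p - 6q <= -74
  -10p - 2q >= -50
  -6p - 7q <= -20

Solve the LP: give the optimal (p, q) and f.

p = 19/6, q = 55/6, maximum f = -527/6

Corner points and f = 7p - 12q:
  (0, 37/3) → f = -148
  (0, 25) → f = -300
  (19/6, 55/6) → f = -527/6

The optimum lies where -6p - 6q = -74 and -10p - 2q = -50.
Solving simultaneously gives p = 19/6, q = 55/6.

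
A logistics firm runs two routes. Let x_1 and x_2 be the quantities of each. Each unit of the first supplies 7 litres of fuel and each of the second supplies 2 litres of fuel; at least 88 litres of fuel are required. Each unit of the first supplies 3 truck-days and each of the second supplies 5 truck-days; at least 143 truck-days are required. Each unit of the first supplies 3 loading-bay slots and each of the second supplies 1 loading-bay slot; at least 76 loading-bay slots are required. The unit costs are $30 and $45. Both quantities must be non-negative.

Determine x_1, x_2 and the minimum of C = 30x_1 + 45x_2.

Corner points and C = 30x_1 + 45x_2:
  (0, 76) → C = 3420
  (143/3, 0) → C = 1430
  (79/4, 67/4) → C = 5385/4
The feasible region is unbounded (it extends along (0, 1), (1, 0)), but C strictly increases along every unbounded feasible direction, so there is no improving ray and the minimum is attained at a vertex.

The binding constraints are 3x_1 + 5x_2 = 143 and 3x_1 + x_2 = 76.
Solving simultaneously gives x_1 = 79/4, x_2 = 67/4.

x_1 = 79/4, x_2 = 67/4, minimum C = 5385/4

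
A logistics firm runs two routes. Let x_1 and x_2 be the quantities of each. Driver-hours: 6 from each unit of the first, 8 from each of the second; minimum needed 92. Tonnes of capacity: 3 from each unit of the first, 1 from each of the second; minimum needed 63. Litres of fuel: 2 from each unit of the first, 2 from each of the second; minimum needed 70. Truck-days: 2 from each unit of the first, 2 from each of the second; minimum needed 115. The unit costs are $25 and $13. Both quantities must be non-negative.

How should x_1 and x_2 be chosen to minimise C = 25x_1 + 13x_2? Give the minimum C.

x_1 = 11/4, x_2 = 219/4, minimum C = 1561/2

Feasible corners and C = 25x_1 + 13x_2:
  (0, 63) → C = 819
  (115/2, 0) → C = 2875/2
  (11/4, 219/4) → C = 1561/2
The feasible region is unbounded (it extends along (0, 1), (1, 0)), but C strictly increases along every unbounded feasible direction, so there is no improving ray and the minimum is attained at a vertex.

At the optimal vertex, 3x_1 + x_2 = 63 and 2x_1 + 2x_2 = 115.
Solving simultaneously gives x_1 = 11/4, x_2 = 219/4.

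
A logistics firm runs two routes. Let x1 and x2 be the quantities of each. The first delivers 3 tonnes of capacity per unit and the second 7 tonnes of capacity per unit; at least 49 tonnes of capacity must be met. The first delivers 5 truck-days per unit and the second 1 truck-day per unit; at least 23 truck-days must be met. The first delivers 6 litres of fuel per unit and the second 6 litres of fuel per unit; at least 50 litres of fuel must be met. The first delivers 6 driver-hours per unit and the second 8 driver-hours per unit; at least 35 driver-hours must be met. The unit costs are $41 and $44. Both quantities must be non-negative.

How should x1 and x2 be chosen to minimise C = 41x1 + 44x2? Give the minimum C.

The feasible region is unbounded (it extends along (0, 1), (1, 0)), but C strictly increases along every unbounded feasible direction, so there is no improving ray and the minimum is attained at a vertex.

The binding constraints are 3x1 + 7x2 = 49 and 5x1 + x2 = 23.
Solving simultaneously gives x1 = 7/2, x2 = 11/2.

x1 = 7/2, x2 = 11/2, minimum C = 771/2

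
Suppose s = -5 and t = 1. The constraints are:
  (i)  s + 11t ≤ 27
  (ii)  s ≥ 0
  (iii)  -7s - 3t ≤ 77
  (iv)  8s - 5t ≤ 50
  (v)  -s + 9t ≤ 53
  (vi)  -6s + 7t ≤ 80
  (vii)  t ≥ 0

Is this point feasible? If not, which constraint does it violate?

not feasible — violates (ii)

Constraint (ii): s = -5, which is not ≥ 0. All other constraints are satisfied.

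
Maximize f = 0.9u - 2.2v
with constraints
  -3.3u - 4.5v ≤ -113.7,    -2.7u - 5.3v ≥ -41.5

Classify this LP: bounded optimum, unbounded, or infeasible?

From the feasible point (6931/89, -2834/89), moving in the direction (4.5, -3.3) keeps every constraint satisfied while f increases without bound.

unbounded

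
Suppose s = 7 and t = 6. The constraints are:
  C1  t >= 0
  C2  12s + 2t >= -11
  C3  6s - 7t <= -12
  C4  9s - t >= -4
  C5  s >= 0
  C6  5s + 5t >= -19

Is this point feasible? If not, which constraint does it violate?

not feasible — violates C3

Constraint C3: 6s - 7t = 0, which is not ≤ -12. All other constraints are satisfied.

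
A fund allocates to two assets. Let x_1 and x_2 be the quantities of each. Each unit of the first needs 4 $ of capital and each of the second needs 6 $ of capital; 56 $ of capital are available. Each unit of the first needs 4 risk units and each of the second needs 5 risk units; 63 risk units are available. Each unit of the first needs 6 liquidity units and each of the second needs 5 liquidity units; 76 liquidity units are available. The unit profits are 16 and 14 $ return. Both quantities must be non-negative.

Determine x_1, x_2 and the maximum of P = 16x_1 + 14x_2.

x_1 = 11, x_2 = 2, maximum P = 204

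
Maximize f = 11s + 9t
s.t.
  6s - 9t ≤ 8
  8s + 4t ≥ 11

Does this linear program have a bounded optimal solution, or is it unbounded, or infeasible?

From the feasible point (131/96, 1/48), moving in the direction (9, 6) keeps every constraint satisfied while f increases without bound.

unbounded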